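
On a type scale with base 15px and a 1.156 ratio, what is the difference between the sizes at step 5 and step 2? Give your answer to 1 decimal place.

10.9px

Step 2: 15.0 × 1.156² = 20.045px
Step 5: 15.0 × 1.156⁵ = 30.966px
Difference: 30.966 − 20.045 = 10.921px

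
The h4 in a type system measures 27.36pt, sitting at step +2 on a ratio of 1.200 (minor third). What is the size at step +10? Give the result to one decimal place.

27.36 × 1.200⁸ = 27.36 × 4.29982 ≈ 117.643

117.6pt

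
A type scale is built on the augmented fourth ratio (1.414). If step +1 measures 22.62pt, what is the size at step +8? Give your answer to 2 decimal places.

255.65pt

The gap is 8 − (1) = 7 steps, so the factor is 1.414^7.
22.62 × 1.414⁷ = 22.62 × 11.30175 ≈ 255.646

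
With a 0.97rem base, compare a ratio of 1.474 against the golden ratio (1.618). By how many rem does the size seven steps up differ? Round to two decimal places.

At 1.474: 0.97 × 1.474⁷ = 14.6641rem
Golden ratio: 0.97 × 1.618⁷ = 28.1593rem
Difference: 28.1593 − 14.6641 = 13.4952rem

13.50rem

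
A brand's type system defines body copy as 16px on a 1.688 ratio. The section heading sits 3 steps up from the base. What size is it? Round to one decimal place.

16.0 × 1.688³ = 16.0 × 4.80969 ≈ 76.96

77.0px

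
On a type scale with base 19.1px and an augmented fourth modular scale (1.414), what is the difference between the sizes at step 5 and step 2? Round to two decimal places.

Step 2: 19.1 × 1.414² = 38.1885px
Step 5: 19.1 × 1.414⁵ = 107.9644px
Difference: 107.9644 − 38.1885 = 69.7759px

69.78px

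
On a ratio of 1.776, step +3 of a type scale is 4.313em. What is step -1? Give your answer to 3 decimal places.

The gap is -1 − (3) = -4 steps, so the factor is 1.776^-4.
4.313 ÷ 1.776⁴ = 4.313 ÷ 9.94883 ≈ 0.434

0.434em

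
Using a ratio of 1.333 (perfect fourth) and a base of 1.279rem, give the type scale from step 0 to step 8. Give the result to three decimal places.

1.279rem, 1.705rem, 2.273rem, 3.029rem, 4.038rem, 5.383rem, 7.175rem, 9.565rem, 12.750rem

Step 0: 1.279rem
Step 1: 1.279 × 1.333 = 1.705
Step 2: 1.279 × 1.333² = 2.273
Step 3: 1.279 × 1.333³ = 3.029
Step 4: 1.279 × 1.333⁴ = 4.038
Step 5: 1.279 × 1.333⁵ = 5.383
Step 6: 1.279 × 1.333⁶ = 7.175
Step 7: 1.279 × 1.333⁷ = 9.565
Step 8: 1.279 × 1.333⁸ = 12.750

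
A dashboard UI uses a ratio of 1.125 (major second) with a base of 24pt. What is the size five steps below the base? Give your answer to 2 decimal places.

13.32pt

Every step multiplies by the scale ratio.
24.0 ÷ 1.125⁵ = 24.0 ÷ 1.80203 ≈ 13.32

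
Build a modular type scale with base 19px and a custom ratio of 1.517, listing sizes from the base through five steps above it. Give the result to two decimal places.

19.00px, 28.82px, 43.72px, 66.33px, 100.62px, 152.64px

Step 0: 19px
Step 1: 19.0 × 1.517 = 28.82
Step 2: 19.0 × 1.517² = 43.72
Step 3: 19.0 × 1.517³ = 66.33
Step 4: 19.0 × 1.517⁴ = 100.62
Step 5: 19.0 × 1.517⁵ = 152.64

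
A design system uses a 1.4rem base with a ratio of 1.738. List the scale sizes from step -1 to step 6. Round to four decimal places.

0.8055rem, 1.4000rem, 2.4332rem, 4.2289rem, 7.3498rem, 12.7740rem, 22.2012rem, 38.5857rem

Step -1: 1.4 ÷ 1.738 = 0.8055
Step 0: 1.4rem
Step 1: 1.4 × 1.738 = 2.4332
Step 2: 1.4 × 1.738² = 4.2289
Step 3: 1.4 × 1.738³ = 7.3498
Step 4: 1.4 × 1.738⁴ = 12.7740
Step 5: 1.4 × 1.738⁵ = 22.2012
Step 6: 1.4 × 1.738⁶ = 38.5857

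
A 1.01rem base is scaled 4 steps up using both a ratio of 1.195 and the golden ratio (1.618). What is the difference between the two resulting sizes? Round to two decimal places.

4.86rem

At 1.195: 1.01 × 1.195⁴ = 2.0596rem
Golden ratio: 1.01 × 1.618⁴ = 6.9221rem
Difference: 6.9221 − 2.0596 = 4.8625rem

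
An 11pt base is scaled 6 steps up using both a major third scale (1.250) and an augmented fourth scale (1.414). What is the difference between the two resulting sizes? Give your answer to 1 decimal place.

Major third: 11.0 × 1.250⁶ = 41.962pt
Augmented fourth: 11.0 × 1.414⁶ = 87.920pt
Difference: 87.920 − 41.962 = 45.958pt

46.0pt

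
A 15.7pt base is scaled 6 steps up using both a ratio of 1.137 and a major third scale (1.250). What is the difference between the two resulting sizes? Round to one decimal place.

At 1.137: 15.7 × 1.137⁶ = 33.921pt
Major third: 15.7 × 1.250⁶ = 59.891pt
Difference: 59.891 − 33.921 = 25.970pt

26.0pt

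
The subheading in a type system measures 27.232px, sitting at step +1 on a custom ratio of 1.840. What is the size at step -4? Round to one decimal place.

1.3px

27.232 ÷ 1.840⁵ = 27.232 ÷ 21.09061 ≈ 1.291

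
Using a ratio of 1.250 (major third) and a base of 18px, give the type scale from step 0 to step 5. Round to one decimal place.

Step 0: 18px
Step 1: 18.0 × 1.250 = 22.5
Step 2: 18.0 × 1.250² = 28.1
Step 3: 18.0 × 1.250³ = 35.2
Step 4: 18.0 × 1.250⁴ = 43.9
Step 5: 18.0 × 1.250⁵ = 54.9

18.0px, 22.5px, 28.1px, 35.2px, 43.9px, 54.9px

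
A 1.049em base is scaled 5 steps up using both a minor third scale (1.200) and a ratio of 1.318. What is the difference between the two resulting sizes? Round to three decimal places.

Minor third: 1.049 × 1.200⁵ = 2.61025em
At 1.318: 1.049 × 1.318⁵ = 4.17208em
Difference: 4.17208 − 2.61025 = 1.56183em

1.562em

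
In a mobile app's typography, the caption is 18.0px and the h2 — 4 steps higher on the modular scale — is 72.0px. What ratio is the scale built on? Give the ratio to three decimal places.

1.414

The ratio satisfies 18.0 × r⁴ = 72.0, so r = (72.0 / 18.0)^(1/4).
r = 4.0000^(1/4) ≈ 1.4142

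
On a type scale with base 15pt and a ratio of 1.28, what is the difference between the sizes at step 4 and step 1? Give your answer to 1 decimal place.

21.1pt

Step 1: 15.0 × 1.28 = 19.200pt
Step 4: 15.0 × 1.28⁴ = 40.265pt
Difference: 40.265 − 19.200 = 21.065pt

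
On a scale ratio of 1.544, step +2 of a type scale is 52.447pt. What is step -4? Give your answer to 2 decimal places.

3.87pt

52.447 ÷ 1.544⁶ = 52.447 ÷ 13.54827 ≈ 3.871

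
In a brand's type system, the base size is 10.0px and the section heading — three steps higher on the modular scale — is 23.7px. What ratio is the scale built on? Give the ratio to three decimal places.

1.333

The ratio satisfies 10.0 × r³ = 23.7, so r = (23.7 / 10.0)^(1/3).
r = 2.3700^(1/3) ≈ 1.3333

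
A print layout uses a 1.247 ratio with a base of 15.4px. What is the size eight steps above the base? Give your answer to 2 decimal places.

90.04px

A modular type scale is a geometric sequence: sizeₙ = base × rⁿ.
15.4 × 1.247⁸ = 15.4 × 5.84698 ≈ 90.04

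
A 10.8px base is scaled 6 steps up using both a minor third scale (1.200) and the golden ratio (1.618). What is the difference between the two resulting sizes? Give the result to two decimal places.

161.53px

Minor third: 10.8 × 1.200⁶ = 32.2486px
Golden ratio: 10.8 × 1.618⁶ = 193.7737px
Difference: 193.7737 − 32.2486 = 161.5251px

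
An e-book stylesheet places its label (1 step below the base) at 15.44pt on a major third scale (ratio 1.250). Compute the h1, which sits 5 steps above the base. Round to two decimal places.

58.90pt

15.44 × 1.250⁶ = 15.44 × 3.81470 ≈ 58.899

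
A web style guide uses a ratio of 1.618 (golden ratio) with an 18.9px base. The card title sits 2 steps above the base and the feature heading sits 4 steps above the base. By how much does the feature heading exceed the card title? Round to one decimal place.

Step 2: 18.9 × 1.618² = 49.479px
Step 4: 18.9 × 1.618⁴ = 129.532px
Difference: 129.532 − 49.479 = 80.053px

80.1px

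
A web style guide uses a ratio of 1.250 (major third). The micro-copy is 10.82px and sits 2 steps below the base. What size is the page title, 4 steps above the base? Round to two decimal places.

10.82 × 1.250⁶ = 10.82 × 3.81470 ≈ 41.275

41.28px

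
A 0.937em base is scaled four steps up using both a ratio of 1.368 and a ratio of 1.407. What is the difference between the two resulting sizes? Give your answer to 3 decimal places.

0.391em

At 1.368: 0.937 × 1.368⁴ = 3.28159em
At 1.407: 0.937 × 1.407⁴ = 3.67211em
Difference: 3.67211 − 3.28159 = 0.39052em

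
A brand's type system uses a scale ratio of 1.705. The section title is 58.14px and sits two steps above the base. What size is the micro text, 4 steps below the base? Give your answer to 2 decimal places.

58.14 ÷ 1.705⁶ = 58.14 ÷ 24.56667 ≈ 2.367

2.37px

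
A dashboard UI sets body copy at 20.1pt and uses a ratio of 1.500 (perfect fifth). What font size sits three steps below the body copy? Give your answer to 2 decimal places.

Each step on a modular scale multiplies by the ratio, so the size n steps from the base is base × ratioⁿ.
20.1 ÷ 1.500³ = 20.1 ÷ 3.37500 ≈ 5.96

5.96pt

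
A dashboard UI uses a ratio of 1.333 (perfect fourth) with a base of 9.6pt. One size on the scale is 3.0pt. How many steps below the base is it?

1.333ⁿ = 9.6 / 3.0 = 3.2000
n = ln(3.2000) / ln(1.333) = 1.1632 / 0.2874 ≈ 4.05

4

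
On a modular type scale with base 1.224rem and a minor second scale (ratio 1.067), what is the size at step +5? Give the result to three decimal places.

A modular type scale is a geometric sequence: sizeₙ = base × rⁿ.
1.224 × 1.067⁵ = 1.224 × 1.38300 ≈ 1.693

1.693rem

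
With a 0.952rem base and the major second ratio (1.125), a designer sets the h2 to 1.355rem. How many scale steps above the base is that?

1.125ⁿ = 1.355 / 0.952 = 1.4233
n = ln(1.4233) / ln(1.125) = 0.3530 / 0.1178 ≈ 3.00

3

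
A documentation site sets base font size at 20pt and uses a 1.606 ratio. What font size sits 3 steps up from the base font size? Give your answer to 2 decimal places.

A modular type scale is a geometric sequence: sizeₙ = base × rⁿ.
20.0 × 1.606³ = 20.0 × 4.14225 ≈ 82.85

82.85pt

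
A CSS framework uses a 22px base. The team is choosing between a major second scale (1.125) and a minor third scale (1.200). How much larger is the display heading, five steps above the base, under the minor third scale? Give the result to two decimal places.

15.10px

Major second: 22.0 × 1.125⁵ = 39.6447px
Minor third: 22.0 × 1.200⁵ = 54.7430px
Difference: 54.7430 − 39.6447 = 15.0983px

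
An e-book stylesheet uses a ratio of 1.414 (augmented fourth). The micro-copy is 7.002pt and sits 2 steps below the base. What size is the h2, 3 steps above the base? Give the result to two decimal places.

7.002 × 1.414⁵ = 7.002 × 5.65258 ≈ 39.579

39.58pt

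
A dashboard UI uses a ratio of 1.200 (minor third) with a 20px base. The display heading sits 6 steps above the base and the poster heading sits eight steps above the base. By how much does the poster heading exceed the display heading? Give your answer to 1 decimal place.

26.3px

Step 6: 20.0 × 1.200⁶ = 59.720px
Step 8: 20.0 × 1.200⁸ = 85.996px
Difference: 85.996 − 59.720 = 26.276px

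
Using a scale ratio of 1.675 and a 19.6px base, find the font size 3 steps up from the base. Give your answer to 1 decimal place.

92.1px

Each step on a modular scale multiplies by the ratio, so the size n steps from the base is base × ratioⁿ.
19.6 × 1.675³ = 19.6 × 4.69942 ≈ 92.11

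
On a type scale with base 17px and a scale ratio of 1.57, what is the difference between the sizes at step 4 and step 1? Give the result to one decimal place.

76.6px

Step 1: 17.0 × 1.57 = 26.690px
Step 4: 17.0 × 1.57⁴ = 103.287px
Difference: 103.287 − 26.690 = 76.597px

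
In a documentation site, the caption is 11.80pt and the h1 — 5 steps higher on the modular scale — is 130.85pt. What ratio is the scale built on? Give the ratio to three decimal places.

r⁵ = 130.85 / 11.80, so r = (130.85/11.80)^(1/5).
r = 11.0890^(1/5) ≈ 1.6180

1.618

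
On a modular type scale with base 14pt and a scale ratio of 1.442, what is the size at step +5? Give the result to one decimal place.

Each step on a modular scale multiplies by the ratio, so the size n steps from the base is base × ratioⁿ.
14.0 × 1.442⁵ = 14.0 × 6.23485 ≈ 87.29

87.3pt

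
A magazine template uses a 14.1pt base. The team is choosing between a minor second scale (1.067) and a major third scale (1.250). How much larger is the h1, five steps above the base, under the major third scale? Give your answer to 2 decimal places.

Minor second: 14.1 × 1.067⁵ = 19.5003pt
Major third: 14.1 × 1.250⁵ = 43.0298pt
Difference: 43.0298 − 19.5003 = 23.5295pt

23.53pt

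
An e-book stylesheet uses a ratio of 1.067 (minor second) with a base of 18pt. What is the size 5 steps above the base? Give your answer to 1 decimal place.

24.9pt

A modular type scale is a geometric sequence: sizeₙ = base × rⁿ.
18.0 × 1.067⁵ = 18.0 × 1.38300 ≈ 24.89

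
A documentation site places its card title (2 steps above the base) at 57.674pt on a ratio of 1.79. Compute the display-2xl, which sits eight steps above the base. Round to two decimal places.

57.674 × 1.79⁶ = 57.674 × 32.89411 ≈ 1897.135

1897.14pt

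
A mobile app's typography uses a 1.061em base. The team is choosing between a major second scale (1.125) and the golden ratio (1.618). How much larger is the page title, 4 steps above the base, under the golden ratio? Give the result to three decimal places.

Major second: 1.061 × 1.125⁴ = 1.69952em
Golden ratio: 1.061 × 1.618⁴ = 7.27159em
Difference: 7.27159 − 1.69952 = 5.57207em

5.572em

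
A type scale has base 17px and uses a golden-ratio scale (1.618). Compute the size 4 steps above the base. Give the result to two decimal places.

Each step on a modular scale multiplies by the ratio, so the size n steps from the base is base × ratioⁿ.
17.0 × 1.618⁴ = 17.0 × 6.85353 ≈ 116.51

116.51px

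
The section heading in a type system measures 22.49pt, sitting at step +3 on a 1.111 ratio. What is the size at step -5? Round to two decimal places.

22.49 ÷ 1.111⁸ = 22.49 ÷ 2.32120 ≈ 9.689

9.69pt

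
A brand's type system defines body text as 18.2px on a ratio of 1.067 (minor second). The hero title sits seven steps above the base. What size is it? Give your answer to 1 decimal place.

28.7px

18.2 × 1.067⁷ = 18.2 × 1.57453 ≈ 28.66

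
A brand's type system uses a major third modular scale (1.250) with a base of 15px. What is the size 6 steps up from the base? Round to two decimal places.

15.0 × 1.250⁶ = 15.0 × 3.81470 ≈ 57.22

57.22px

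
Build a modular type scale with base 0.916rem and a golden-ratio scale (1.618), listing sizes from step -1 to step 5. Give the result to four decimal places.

0.5661rem, 0.9160rem, 1.4821rem, 2.3980rem, 3.8800rem, 6.2778rem, 10.1575rem

Step -1: 0.916 ÷ 1.618 = 0.5661
Step 0: 0.916rem
Step 1: 0.916 × 1.618 = 1.4821
Step 2: 0.916 × 1.618² = 2.3980
Step 3: 0.916 × 1.618³ = 3.8800
Step 4: 0.916 × 1.618⁴ = 6.2778
Step 5: 0.916 × 1.618⁵ = 10.1575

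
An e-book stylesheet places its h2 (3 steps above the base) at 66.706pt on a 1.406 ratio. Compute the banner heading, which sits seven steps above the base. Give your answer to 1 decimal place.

260.7pt

66.706 × 1.406⁴ = 66.706 × 3.90788 ≈ 260.679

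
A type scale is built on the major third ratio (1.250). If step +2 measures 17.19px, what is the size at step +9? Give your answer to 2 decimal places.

81.97px

The gap is 9 − (2) = 7 steps, so the factor is 1.250^7.
17.19 × 1.250⁷ = 17.19 × 4.76837 ≈ 81.968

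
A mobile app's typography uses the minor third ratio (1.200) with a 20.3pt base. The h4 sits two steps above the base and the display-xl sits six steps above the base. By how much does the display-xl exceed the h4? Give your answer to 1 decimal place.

Step 2: 20.3 × 1.200² = 29.232pt
Step 6: 20.3 × 1.200⁶ = 60.615pt
Difference: 60.615 − 29.232 = 31.383pt

31.4pt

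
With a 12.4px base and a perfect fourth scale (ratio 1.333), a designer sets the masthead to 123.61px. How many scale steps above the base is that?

8

1.333ⁿ = 123.61 / 12.4 = 9.9685
n = ln(9.9685) / ln(1.333) = 2.2994 / 0.2874 ≈ 8.00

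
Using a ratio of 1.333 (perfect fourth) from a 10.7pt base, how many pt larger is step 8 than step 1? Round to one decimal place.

92.4pt

Step 1: 10.7 × 1.333 = 14.263pt
Step 8: 10.7 × 1.333⁸ = 106.666pt
Difference: 106.666 − 14.263 = 92.403pt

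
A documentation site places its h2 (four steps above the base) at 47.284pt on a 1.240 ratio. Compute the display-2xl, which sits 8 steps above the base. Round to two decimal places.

47.284 × 1.240⁴ = 47.284 × 2.36421 ≈ 111.789

111.79pt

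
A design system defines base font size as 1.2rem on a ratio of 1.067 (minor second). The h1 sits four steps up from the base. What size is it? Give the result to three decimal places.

Every step multiplies by the scale ratio.
1.2 × 1.067⁴ = 1.2 × 1.29616 ≈ 1.555

1.555rem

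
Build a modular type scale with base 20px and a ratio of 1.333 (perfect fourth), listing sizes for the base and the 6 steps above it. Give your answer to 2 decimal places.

Step 0: 20px
Step 1: 20.0 × 1.333 = 26.66
Step 2: 20.0 × 1.333² = 35.54
Step 3: 20.0 × 1.333³ = 47.37
Step 4: 20.0 × 1.333⁴ = 63.15
Step 5: 20.0 × 1.333⁵ = 84.17
Step 6: 20.0 × 1.333⁶ = 112.20

20.00px, 26.66px, 35.54px, 47.37px, 63.15px, 84.17px, 112.20px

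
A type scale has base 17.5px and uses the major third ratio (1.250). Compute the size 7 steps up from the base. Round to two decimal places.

17.5 × 1.250⁷ = 17.5 × 4.76837 ≈ 83.45

83.45px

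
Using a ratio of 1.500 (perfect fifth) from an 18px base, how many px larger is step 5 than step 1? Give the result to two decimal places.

109.69px

Step 1: 18.0 × 1.500 = 27.0000px
Step 5: 18.0 × 1.500⁵ = 136.6875px
Difference: 136.6875 − 27.0000 = 109.6875px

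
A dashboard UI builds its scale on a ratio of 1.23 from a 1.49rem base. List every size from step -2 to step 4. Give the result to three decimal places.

Step -2: 1.49 ÷ 1.23² = 0.985
Step -1: 1.49 ÷ 1.23 = 1.211
Step 0: 1.49rem
Step 1: 1.49 × 1.23 = 1.833
Step 2: 1.49 × 1.23² = 2.254
Step 3: 1.49 × 1.23³ = 2.773
Step 4: 1.49 × 1.23⁴ = 3.410

0.985rem, 1.211rem, 1.490rem, 1.833rem, 2.254rem, 2.773rem, 3.410rem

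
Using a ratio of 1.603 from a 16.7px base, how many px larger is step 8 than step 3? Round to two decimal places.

Step 3: 16.7 × 1.603³ = 68.7887px
Step 8: 16.7 × 1.603⁸ = 728.0893px
Difference: 728.0893 − 68.7887 = 659.3006px

659.30px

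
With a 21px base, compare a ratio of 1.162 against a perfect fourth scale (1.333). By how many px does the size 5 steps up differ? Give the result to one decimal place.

At 1.162: 21.0 × 1.162⁵ = 44.489px
Perfect fourth: 21.0 × 1.333⁵ = 88.383px
Difference: 88.383 − 44.489 = 43.894px

43.9px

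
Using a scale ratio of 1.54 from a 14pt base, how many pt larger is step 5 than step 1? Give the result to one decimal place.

Step 1: 14.0 × 1.54 = 21.560pt
Step 5: 14.0 × 1.54⁵ = 121.264pt
Difference: 121.264 − 21.560 = 99.704pt

99.7pt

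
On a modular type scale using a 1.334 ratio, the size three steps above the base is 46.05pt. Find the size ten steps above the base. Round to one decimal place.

Moving from step +3 to step +10 is 7 steps up, so multiply by r⁷.
46.05 × 1.334⁷ = 46.05 × 7.51780 ≈ 346.195

346.2pt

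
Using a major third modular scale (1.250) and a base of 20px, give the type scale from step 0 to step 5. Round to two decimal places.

20.00px, 25.00px, 31.25px, 39.06px, 48.83px, 61.04px

Step 0: 20px
Step 1: 20.0 × 1.250 = 25.00
Step 2: 20.0 × 1.250² = 31.25
Step 3: 20.0 × 1.250³ = 39.06
Step 4: 20.0 × 1.250⁴ = 48.83
Step 5: 20.0 × 1.250⁵ = 61.04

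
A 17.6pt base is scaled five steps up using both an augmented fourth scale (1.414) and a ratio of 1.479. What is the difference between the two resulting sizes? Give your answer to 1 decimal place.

Augmented fourth: 17.6 × 1.414⁵ = 99.485pt
At 1.479: 17.6 × 1.479⁵ = 124.553pt
Difference: 124.553 − 99.485 = 25.068pt

25.1pt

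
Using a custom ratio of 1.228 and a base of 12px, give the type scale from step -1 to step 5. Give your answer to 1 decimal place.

9.8px, 12.0px, 14.7px, 18.1px, 22.2px, 27.3px, 33.5px

Step -1: 12.0 ÷ 1.228 = 9.8
Step 0: 12px
Step 1: 12.0 × 1.228 = 14.7
Step 2: 12.0 × 1.228² = 18.1
Step 3: 12.0 × 1.228³ = 22.2
Step 4: 12.0 × 1.228⁴ = 27.3
Step 5: 12.0 × 1.228⁵ = 33.5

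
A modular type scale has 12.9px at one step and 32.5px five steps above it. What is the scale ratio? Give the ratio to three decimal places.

The ratio satisfies 12.9 × r⁵ = 32.5, so r = (32.5 / 12.9)^(1/5).
r = 2.5194^(1/5) ≈ 1.2030

1.203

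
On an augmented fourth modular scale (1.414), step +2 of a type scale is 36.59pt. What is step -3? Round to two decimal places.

The gap is -3 − (2) = -5 steps, so the factor is 1.414^-5.
36.59 ÷ 1.414⁵ = 36.59 ÷ 5.65258 ≈ 6.473

6.47pt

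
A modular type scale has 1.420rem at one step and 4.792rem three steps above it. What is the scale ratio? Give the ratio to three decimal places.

1.500

The ratio satisfies 1.420 × r³ = 4.792, so r = (4.792 / 1.420)^(1/3).
r = 3.3746^(1/3) ≈ 1.4999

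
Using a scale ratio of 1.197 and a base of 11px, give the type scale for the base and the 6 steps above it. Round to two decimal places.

Step 0: 11px
Step 1: 11.0 × 1.197 = 13.17
Step 2: 11.0 × 1.197² = 15.76
Step 3: 11.0 × 1.197³ = 18.87
Step 4: 11.0 × 1.197⁴ = 22.58
Step 5: 11.0 × 1.197⁵ = 27.03
Step 6: 11.0 × 1.197⁶ = 32.36

11.00px, 13.17px, 15.76px, 18.87px, 22.58px, 27.03px, 32.36px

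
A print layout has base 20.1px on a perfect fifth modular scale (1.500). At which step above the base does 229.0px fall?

1.500ⁿ = 229.0 / 20.1 = 11.3930
n = ln(11.3930) / ln(1.500) = 2.4330 / 0.4055 ≈ 6.00

6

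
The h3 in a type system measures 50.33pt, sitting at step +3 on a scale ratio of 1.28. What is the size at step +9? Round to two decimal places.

221.35pt

Moving from step +3 to step +9 is 6 steps up, so multiply by r⁶.
50.33 × 1.28⁶ = 50.33 × 4.39805 ≈ 221.354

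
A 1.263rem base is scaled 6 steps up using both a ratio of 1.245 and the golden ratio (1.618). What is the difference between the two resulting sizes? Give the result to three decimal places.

At 1.245: 1.263 × 1.245⁶ = 4.70348rem
Golden ratio: 1.263 × 1.618⁶ = 22.66076rem
Difference: 22.66076 − 4.70348 = 17.95728rem

17.957rem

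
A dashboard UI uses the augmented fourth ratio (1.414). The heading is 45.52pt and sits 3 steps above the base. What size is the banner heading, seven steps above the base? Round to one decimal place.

182.0pt

Moving from step +3 to step +7 is 4 steps up, so multiply by r⁴.
45.52 × 1.414⁴ = 45.52 × 3.99758 ≈ 181.970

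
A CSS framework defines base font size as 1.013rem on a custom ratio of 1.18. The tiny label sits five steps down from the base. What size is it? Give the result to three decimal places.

A modular type scale is a geometric sequence: sizeₙ = base × rⁿ.
1.013 ÷ 1.18⁵ = 1.013 ÷ 2.28776 ≈ 0.443

0.443rem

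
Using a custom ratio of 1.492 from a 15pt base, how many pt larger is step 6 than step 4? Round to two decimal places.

91.13pt

Step 4: 15.0 × 1.492⁴ = 74.3304pt
Step 6: 15.0 × 1.492⁶ = 165.4643pt
Difference: 165.4643 − 74.3304 = 91.1339pt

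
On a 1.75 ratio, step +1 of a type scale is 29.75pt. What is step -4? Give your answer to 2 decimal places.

The gap is -4 − (1) = -5 steps, so the factor is 1.75^-5.
29.75 ÷ 1.75⁵ = 29.75 ÷ 16.41309 ≈ 1.813

1.81pt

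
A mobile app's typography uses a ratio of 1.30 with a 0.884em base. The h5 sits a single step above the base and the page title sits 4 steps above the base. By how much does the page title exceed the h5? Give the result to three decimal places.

Step 1: 0.884 × 1.30 = 1.14920em
Step 4: 0.884 × 1.30⁴ = 2.52479em
Difference: 2.52479 − 1.14920 = 1.37559em

1.376em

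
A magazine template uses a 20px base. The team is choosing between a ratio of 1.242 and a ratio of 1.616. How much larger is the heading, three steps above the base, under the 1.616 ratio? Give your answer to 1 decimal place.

At 1.242: 20.0 × 1.242³ = 38.317px
At 1.616: 20.0 × 1.616³ = 84.402px
Difference: 84.402 − 38.317 = 46.085px

46.1px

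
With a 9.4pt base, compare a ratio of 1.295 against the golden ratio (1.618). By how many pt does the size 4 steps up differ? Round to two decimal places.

37.99pt

At 1.295: 9.4 × 1.295⁴ = 26.4367pt
Golden ratio: 9.4 × 1.618⁴ = 64.4231pt
Difference: 64.4231 − 26.4367 = 37.9864pt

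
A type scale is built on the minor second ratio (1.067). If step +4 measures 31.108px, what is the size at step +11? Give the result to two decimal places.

The gap is 11 − (4) = 7 steps, so the factor is 1.067^7.
31.108 × 1.067⁷ = 31.108 × 1.57453 ≈ 48.980

48.98px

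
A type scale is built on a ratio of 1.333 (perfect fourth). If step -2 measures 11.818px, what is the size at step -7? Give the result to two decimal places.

2.81px

The gap is -7 − (-2) = -5 steps, so the factor is 1.333^-5.
11.818 ÷ 1.333⁵ = 11.818 ÷ 4.20873 ≈ 2.808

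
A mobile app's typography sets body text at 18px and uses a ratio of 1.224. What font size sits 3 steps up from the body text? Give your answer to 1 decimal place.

33.0px

Every step multiplies by the scale ratio.
18.0 × 1.224³ = 18.0 × 1.83377 ≈ 33.01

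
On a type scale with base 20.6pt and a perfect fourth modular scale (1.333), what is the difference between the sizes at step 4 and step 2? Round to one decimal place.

28.4pt

Step 2: 20.6 × 1.333² = 36.604pt
Step 4: 20.6 × 1.333⁴ = 65.041pt
Difference: 65.041 − 36.604 = 28.437pt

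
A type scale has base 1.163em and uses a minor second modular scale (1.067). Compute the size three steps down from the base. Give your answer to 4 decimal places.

1.163 ÷ 1.067³ = 1.163 ÷ 1.21477 ≈ 0.9574

0.9574em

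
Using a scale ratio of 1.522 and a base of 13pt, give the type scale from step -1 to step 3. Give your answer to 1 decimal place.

Step -1: 13.0 ÷ 1.522 = 8.5
Step 0: 13pt
Step 1: 13.0 × 1.522 = 19.8
Step 2: 13.0 × 1.522² = 30.1
Step 3: 13.0 × 1.522³ = 45.8

8.5pt, 13.0pt, 19.8pt, 30.1pt, 45.8pt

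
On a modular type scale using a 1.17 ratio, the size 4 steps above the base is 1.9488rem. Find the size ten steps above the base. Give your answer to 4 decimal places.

1.9488 × 1.17⁶ = 1.9488 × 2.56516 ≈ 4.9990

4.9990rem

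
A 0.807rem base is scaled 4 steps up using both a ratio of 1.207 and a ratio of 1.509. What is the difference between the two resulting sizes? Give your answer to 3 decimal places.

2.472rem

At 1.207: 0.807 × 1.207⁴ = 1.71278rem
At 1.509: 0.807 × 1.509⁴ = 4.18437rem
Difference: 4.18437 − 1.71278 = 2.47159rem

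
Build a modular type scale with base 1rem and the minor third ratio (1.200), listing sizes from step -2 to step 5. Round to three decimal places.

Step -2: 1.0 ÷ 1.200² = 0.694
Step -1: 1.0 ÷ 1.200 = 0.833
Step 0: 1rem
Step 1: 1.0 × 1.200 = 1.200
Step 2: 1.0 × 1.200² = 1.440
Step 3: 1.0 × 1.200³ = 1.728
Step 4: 1.0 × 1.200⁴ = 2.074
Step 5: 1.0 × 1.200⁵ = 2.488

0.694rem, 0.833rem, 1.000rem, 1.200rem, 1.440rem, 1.728rem, 2.074rem, 2.488rem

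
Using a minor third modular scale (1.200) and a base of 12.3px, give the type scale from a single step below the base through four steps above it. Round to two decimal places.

Step -1: 12.3 ÷ 1.200 = 10.25
Step 0: 12.3px
Step 1: 12.3 × 1.200 = 14.76
Step 2: 12.3 × 1.200² = 17.71
Step 3: 12.3 × 1.200³ = 21.25
Step 4: 12.3 × 1.200⁴ = 25.51

10.25px, 12.30px, 14.76px, 17.71px, 21.25px, 25.51px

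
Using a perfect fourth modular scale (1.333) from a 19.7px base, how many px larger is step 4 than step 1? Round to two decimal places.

35.94px

Step 1: 19.7 × 1.333 = 26.2601px
Step 4: 19.7 × 1.333⁴ = 62.1995px
Difference: 62.1995 − 26.2601 = 35.9394px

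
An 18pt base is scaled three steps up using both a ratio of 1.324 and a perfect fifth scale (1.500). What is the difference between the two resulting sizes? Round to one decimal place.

At 1.324: 18.0 × 1.324³ = 41.777pt
Perfect fifth: 18.0 × 1.500³ = 60.750pt
Difference: 60.750 − 41.777 = 18.973pt

19.0pt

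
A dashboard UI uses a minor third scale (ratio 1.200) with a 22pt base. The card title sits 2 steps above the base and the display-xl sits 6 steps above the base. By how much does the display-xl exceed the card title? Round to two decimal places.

34.01pt

Step 2: 22.0 × 1.200² = 31.6800pt
Step 6: 22.0 × 1.200⁶ = 65.6916pt
Difference: 65.6916 − 31.6800 = 34.0116pt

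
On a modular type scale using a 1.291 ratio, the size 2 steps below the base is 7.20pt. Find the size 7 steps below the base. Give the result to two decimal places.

2.01pt

7.20 ÷ 1.291⁵ = 7.20 ÷ 3.58617 ≈ 2.008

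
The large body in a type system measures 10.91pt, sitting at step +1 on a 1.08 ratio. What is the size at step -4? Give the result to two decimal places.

7.43pt

The gap is -4 − (1) = -5 steps, so the factor is 1.08^-5.
10.91 ÷ 1.08⁵ = 10.91 ÷ 1.46933 ≈ 7.425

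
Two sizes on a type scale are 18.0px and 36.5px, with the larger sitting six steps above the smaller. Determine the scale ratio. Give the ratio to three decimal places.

r⁶ = 36.5 / 18.0, so r = (36.5/18.0)^(1/6).
r = 2.0278^(1/6) ≈ 1.1250

1.125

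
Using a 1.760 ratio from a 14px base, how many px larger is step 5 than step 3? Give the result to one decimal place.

Step 3: 14.0 × 1.760³ = 76.325px
Step 5: 14.0 × 1.760⁵ = 236.424px
Difference: 236.424 − 76.325 = 160.099px

160.1px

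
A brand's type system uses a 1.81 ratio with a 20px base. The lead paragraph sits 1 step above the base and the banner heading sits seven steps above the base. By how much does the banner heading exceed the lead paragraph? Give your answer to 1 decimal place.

1236.7px

Step 1: 20.0 × 1.81 = 36.200px
Step 7: 20.0 × 1.81⁷ = 1272.858px
Difference: 1272.858 − 36.200 = 1236.658px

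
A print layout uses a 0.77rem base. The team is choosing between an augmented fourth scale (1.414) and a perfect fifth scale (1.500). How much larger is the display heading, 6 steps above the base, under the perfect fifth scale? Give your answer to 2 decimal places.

Augmented fourth: 0.77 × 1.414⁶ = 6.1544rem
Perfect fifth: 0.77 × 1.500⁶ = 8.7708rem
Difference: 8.7708 − 6.1544 = 2.6164rem

2.62rem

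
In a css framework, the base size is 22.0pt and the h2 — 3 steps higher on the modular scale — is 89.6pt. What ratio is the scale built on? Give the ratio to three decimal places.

The ratio satisfies 22.0 × r³ = 89.6, so r = (89.6 / 22.0)^(1/3).
r = 4.0727^(1/3) ≈ 1.5970

1.597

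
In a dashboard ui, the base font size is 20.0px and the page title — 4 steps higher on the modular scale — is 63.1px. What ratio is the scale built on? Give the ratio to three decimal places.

The ratio satisfies 20.0 × r⁴ = 63.1, so r = (63.1 / 20.0)^(1/4).
r = 3.1550^(1/4) ≈ 1.3328

1.333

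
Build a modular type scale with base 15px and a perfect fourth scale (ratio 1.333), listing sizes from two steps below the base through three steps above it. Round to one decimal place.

Step -2: 15.0 ÷ 1.333² = 8.4
Step -1: 15.0 ÷ 1.333 = 11.3
Step 0: 15px
Step 1: 15.0 × 1.333 = 20.0
Step 2: 15.0 × 1.333² = 26.7
Step 3: 15.0 × 1.333³ = 35.5

8.4px, 11.3px, 15.0px, 20.0px, 26.7px, 35.5px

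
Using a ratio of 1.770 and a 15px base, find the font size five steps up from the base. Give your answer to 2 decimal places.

260.59px

Every step multiplies by the scale ratio.
15.0 × 1.770⁵ = 15.0 × 17.37266 ≈ 260.59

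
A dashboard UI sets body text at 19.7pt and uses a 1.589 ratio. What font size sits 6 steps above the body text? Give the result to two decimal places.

19.7 × 1.589⁶ = 19.7 × 16.09694 ≈ 317.11

317.11pt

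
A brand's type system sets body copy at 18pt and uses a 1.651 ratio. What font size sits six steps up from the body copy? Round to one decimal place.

364.5pt

18.0 × 1.651⁶ = 18.0 × 20.25268 ≈ 364.55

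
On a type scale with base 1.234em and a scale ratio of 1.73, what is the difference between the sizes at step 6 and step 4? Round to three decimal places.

22.029em

Step 4: 1.234 × 1.73⁴ = 11.05349em
Step 6: 1.234 × 1.73⁶ = 33.08200em
Difference: 33.08200 − 11.05349 = 22.02851em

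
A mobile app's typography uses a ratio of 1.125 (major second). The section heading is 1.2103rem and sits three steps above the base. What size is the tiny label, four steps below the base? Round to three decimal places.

0.531rem

Moving from step +3 to step -4 is 7 steps down, so divide by r⁷.
1.2103 ÷ 1.125⁷ = 1.2103 ÷ 2.28070 ≈ 0.531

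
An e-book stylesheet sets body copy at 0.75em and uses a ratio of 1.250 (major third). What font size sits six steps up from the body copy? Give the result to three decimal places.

A modular type scale is a geometric sequence: sizeₙ = base × rⁿ.
0.75 × 1.250⁶ = 0.75 × 3.81470 ≈ 2.861

2.861em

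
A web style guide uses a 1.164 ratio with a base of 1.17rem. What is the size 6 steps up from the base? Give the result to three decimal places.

Each step on a modular scale multiplies by the ratio, so the size n steps from the base is base × ratioⁿ.
1.17 × 1.164⁶ = 1.17 × 2.48724 ≈ 2.910

2.910rem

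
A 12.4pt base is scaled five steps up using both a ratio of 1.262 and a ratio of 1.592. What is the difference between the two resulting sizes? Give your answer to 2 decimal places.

87.11pt

At 1.262: 12.4 × 1.262⁵ = 39.6934pt
At 1.592: 12.4 × 1.592⁵ = 126.8052pt
Difference: 126.8052 − 39.6934 = 87.1118pt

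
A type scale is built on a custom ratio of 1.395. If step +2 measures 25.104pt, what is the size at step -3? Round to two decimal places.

4.75pt

25.104 ÷ 1.395⁵ = 25.104 ÷ 5.28288 ≈ 4.752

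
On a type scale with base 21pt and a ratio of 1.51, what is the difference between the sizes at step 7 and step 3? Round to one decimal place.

Step 3: 21.0 × 1.51³ = 72.302pt
Step 7: 21.0 × 1.51⁷ = 375.888pt
Difference: 375.888 − 72.302 = 303.586pt

303.6pt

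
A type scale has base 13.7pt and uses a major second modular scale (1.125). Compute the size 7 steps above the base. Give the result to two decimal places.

31.25pt

13.7 × 1.125⁷ = 13.7 × 2.28070 ≈ 31.25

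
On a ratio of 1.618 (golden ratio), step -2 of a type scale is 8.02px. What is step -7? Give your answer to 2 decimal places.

Moving from step -2 to step -7 is 5 steps down, so divide by r⁵.
8.02 ÷ 1.618⁵ = 8.02 ÷ 11.08901 ≈ 0.723

0.72px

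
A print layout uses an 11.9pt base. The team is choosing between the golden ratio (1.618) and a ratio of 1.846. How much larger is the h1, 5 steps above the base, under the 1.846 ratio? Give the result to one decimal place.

123.1pt

Golden ratio: 11.9 × 1.618⁵ = 131.959pt
At 1.846: 11.9 × 1.846⁵ = 255.097pt
Difference: 255.097 − 131.959 = 123.138pt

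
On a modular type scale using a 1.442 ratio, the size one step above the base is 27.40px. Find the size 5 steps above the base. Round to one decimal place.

Moving from step +1 to step +5 is 4 steps up, so multiply by r⁴.
27.40 × 1.442⁴ = 27.40 × 4.32375 ≈ 118.471

118.5px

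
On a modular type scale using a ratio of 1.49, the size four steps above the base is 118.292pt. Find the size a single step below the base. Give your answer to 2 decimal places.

Moving from step +4 to step -1 is 5 steps down, so divide by r⁵.
118.292 ÷ 1.49⁵ = 118.292 ÷ 7.34398 ≈ 16.107

16.11pt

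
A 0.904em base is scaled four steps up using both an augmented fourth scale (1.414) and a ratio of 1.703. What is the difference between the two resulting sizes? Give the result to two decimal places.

3.99em

Augmented fourth: 0.904 × 1.414⁴ = 3.6138em
At 1.703: 0.904 × 1.703⁴ = 7.6037em
Difference: 7.6037 − 3.6138 = 3.9899em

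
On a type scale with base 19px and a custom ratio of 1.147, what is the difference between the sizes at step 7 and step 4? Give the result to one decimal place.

16.7px

Step 4: 19.0 × 1.147⁴ = 32.886px
Step 7: 19.0 × 1.147⁷ = 49.625px
Difference: 49.625 − 32.886 = 16.739px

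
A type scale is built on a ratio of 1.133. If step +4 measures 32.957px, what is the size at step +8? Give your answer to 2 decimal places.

The gap is 8 − (4) = 4 steps, so the factor is 1.133^4.
32.957 × 1.133⁴ = 32.957 × 1.64786 ≈ 54.308

54.31px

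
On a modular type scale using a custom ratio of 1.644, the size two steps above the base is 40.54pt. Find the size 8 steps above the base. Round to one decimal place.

The gap is 8 − (2) = 6 steps, so the factor is 1.644^6.
40.54 × 1.644⁶ = 40.54 × 19.74290 ≈ 800.377

800.4pt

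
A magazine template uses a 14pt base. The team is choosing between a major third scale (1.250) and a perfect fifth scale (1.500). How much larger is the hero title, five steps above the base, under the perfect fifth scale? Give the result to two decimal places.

Major third: 14.0 × 1.250⁵ = 42.7246pt
Perfect fifth: 14.0 × 1.500⁵ = 106.3125pt
Difference: 106.3125 − 42.7246 = 63.5879pt

63.59pt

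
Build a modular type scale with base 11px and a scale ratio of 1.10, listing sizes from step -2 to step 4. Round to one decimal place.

9.1px, 10.0px, 11.0px, 12.1px, 13.3px, 14.6px, 16.1px

Step -2: 11.0 ÷ 1.10² = 9.1
Step -1: 11.0 ÷ 1.10 = 10.0
Step 0: 11px
Step 1: 11.0 × 1.10 = 12.1
Step 2: 11.0 × 1.10² = 13.3
Step 3: 11.0 × 1.10³ = 14.6
Step 4: 11.0 × 1.10⁴ = 16.1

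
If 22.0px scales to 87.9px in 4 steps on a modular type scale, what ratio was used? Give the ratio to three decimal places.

The ratio satisfies 22.0 × r⁴ = 87.9, so r = (87.9 / 22.0)^(1/4).
r = 3.9955^(1/4) ≈ 1.4138

1.414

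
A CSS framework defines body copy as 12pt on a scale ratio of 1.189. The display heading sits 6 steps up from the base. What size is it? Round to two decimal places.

33.91pt

Each step on a modular scale multiplies by the ratio, so the size n steps from the base is base × ratioⁿ.
12.0 × 1.189⁶ = 12.0 × 2.82547 ≈ 33.91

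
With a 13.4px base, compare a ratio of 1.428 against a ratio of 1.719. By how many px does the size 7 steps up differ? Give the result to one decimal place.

At 1.428: 13.4 × 1.428⁷ = 162.257px
At 1.719: 13.4 × 1.719⁷ = 594.341px
Difference: 594.341 − 162.257 = 432.084px

432.1px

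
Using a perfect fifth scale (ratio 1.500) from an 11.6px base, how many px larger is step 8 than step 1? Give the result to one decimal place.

Step 1: 11.6 × 1.500 = 17.400px
Step 8: 11.6 × 1.500⁸ = 297.295px
Difference: 297.295 − 17.400 = 279.895px

279.9px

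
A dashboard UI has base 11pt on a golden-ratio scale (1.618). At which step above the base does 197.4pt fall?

1.618ⁿ = 197.4 / 11 = 17.9455
n = ln(17.9455) / ln(1.618) = 2.8873 / 0.4812 ≈ 6.00

6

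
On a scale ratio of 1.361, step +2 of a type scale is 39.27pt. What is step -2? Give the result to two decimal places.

39.27 ÷ 1.361⁴ = 39.27 ÷ 3.43109 ≈ 11.445

11.45pt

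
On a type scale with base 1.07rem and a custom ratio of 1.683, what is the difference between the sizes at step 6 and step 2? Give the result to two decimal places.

21.29rem

Step 2: 1.07 × 1.683² = 3.0308rem
Step 6: 1.07 × 1.683⁶ = 24.3158rem
Difference: 24.3158 − 3.0308 = 21.2850rem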